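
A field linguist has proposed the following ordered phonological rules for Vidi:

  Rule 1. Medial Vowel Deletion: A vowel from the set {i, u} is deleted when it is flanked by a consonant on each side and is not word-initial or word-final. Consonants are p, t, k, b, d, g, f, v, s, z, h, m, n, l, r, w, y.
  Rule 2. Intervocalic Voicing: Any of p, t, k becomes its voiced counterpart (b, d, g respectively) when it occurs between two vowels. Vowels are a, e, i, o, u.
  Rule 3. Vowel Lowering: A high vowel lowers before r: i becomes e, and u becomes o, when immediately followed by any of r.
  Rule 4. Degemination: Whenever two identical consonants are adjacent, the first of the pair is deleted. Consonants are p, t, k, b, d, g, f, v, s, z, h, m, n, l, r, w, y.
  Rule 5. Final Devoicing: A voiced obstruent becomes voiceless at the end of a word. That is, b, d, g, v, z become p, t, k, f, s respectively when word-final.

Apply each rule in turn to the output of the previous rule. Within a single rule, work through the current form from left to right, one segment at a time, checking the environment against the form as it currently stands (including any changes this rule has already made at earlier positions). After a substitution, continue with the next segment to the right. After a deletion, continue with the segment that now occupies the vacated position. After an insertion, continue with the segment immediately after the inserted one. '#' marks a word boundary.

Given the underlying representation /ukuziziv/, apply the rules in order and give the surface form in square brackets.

[ukzf]

Rule 1 Medial Vowel Deletion: [ukuziziv] → [ukzzv]
Rule 2 Intervocalic Voicing: no change — [ukzzv]
Rule 3 Vowel Lowering: no change — [ukzzv]
Rule 4 Degemination: [ukzzv] → [ukzv]
Rule 5 Final Devoicing: [ukzv] → [ukzf]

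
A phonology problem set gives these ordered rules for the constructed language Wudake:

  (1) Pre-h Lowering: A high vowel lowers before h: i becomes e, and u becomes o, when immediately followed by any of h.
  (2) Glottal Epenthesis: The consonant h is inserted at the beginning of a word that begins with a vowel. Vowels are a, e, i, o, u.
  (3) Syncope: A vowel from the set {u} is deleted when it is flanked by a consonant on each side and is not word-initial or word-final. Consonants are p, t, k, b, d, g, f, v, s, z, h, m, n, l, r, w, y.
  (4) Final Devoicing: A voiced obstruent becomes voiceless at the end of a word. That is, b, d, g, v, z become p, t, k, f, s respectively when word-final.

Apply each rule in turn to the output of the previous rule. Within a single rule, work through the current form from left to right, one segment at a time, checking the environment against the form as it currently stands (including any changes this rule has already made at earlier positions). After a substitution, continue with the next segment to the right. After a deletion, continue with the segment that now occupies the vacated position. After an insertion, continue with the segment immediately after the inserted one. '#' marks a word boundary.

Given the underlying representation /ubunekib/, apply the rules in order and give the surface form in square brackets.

(1) Pre-h Lowering: no change — [ubunekib]
(2) Glottal Epenthesis: [ubunekib] → [hubunekib]
(3) Syncope: [hubunekib] → [hbnekib]
(4) Final Devoicing: [hbnekib] → [hbnekip]

[hbnekip]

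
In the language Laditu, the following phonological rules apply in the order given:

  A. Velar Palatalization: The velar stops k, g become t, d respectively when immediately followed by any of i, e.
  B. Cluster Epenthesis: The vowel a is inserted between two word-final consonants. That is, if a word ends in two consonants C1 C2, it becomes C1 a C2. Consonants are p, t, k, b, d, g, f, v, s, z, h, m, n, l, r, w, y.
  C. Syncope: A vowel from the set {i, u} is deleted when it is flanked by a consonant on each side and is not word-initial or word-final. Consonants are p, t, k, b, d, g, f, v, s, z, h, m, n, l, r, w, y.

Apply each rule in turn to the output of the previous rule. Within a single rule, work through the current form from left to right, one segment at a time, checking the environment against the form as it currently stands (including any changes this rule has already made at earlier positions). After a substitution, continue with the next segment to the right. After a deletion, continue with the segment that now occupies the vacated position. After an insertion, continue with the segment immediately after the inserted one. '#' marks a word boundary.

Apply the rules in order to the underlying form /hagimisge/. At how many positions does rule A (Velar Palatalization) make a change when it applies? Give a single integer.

2

A Velar Palatalization: [hagimisge] → [hadimisde]
B Cluster Epenthesis: no change — [hadimisde]
C Syncope: [hadimisde] → [hadmsde]
Rule A changed 2 position(s).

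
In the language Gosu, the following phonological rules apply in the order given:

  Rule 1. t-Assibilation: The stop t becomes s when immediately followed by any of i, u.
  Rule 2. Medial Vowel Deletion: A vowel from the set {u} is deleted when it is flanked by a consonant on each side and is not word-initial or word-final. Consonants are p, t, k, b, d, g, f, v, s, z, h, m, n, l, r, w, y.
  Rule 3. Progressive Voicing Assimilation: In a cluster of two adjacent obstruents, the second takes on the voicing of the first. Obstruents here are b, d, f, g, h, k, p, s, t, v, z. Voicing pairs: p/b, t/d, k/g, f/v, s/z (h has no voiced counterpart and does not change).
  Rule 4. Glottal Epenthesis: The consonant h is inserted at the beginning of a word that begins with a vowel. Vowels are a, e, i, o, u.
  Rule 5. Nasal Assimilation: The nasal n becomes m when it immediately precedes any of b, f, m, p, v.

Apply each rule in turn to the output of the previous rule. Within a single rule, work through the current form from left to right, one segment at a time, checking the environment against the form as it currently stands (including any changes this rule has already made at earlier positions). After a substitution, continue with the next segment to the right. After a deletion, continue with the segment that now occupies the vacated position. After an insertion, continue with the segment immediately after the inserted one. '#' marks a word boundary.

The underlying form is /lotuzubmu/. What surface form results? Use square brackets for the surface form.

Rule 1 t-Assibilation: [lotuzubmu] → [losuzubmu]
Rule 2 Medial Vowel Deletion: [losuzubmu] → [loszbmu]
Rule 3 Progressive Voicing Assimilation: [loszbmu] → [losspmu]
Rule 4 Glottal Epenthesis: no change — [losspmu]
Rule 5 Nasal Assimilation: no change — [losspmu]

[losspmu]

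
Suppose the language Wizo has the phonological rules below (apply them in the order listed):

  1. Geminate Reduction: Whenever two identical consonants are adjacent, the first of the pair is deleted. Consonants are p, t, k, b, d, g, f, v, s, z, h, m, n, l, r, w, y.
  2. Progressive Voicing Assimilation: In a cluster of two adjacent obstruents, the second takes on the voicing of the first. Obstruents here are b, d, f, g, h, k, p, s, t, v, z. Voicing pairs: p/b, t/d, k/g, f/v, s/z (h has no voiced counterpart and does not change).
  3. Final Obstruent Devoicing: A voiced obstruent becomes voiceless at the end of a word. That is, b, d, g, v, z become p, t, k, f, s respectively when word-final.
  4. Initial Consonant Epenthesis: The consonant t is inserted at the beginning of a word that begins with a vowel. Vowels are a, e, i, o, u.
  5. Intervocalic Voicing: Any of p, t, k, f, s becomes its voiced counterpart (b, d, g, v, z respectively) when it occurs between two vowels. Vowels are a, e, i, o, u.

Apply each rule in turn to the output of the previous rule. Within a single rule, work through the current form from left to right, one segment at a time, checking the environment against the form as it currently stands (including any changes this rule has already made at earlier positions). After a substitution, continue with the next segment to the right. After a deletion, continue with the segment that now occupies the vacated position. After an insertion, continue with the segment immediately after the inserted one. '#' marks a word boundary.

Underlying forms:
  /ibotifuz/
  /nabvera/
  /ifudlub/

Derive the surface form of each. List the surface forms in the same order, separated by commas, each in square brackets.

[tibodivus], [nabvera], [tivudlup]

/ibotifuz/:
  1 Geminate Reduction: no change — [ibotifuz]
  2 Progressive Voicing Assimilation: no change — [ibotifuz]
  3 Final Obstruent Devoicing: [ibotifuz] → [ibotifus]
  4 Initial Consonant Epenthesis: [ibotifus] → [tibotifus]
  5 Intervocalic Voicing: [tibotifus] → [tibodivus]
/nabvera/:
  1 Geminate Reduction: no change — [nabvera]
  2 Progressive Voicing Assimilation: no change — [nabvera]
  3 Final Obstruent Devoicing: no change — [nabvera]
  4 Initial Consonant Epenthesis: no change — [nabvera]
  5 Intervocalic Voicing: no change — [nabvera]
/ifudlub/:
  1 Geminate Reduction: no change — [ifudlub]
  2 Progressive Voicing Assimilation: no change — [ifudlub]
  3 Final Obstruent Devoicing: [ifudlub] → [ifudlup]
  4 Initial Consonant Epenthesis: [ifudlup] → [tifudlup]
  5 Intervocalic Voicing: [tifudlup] → [tivudlup]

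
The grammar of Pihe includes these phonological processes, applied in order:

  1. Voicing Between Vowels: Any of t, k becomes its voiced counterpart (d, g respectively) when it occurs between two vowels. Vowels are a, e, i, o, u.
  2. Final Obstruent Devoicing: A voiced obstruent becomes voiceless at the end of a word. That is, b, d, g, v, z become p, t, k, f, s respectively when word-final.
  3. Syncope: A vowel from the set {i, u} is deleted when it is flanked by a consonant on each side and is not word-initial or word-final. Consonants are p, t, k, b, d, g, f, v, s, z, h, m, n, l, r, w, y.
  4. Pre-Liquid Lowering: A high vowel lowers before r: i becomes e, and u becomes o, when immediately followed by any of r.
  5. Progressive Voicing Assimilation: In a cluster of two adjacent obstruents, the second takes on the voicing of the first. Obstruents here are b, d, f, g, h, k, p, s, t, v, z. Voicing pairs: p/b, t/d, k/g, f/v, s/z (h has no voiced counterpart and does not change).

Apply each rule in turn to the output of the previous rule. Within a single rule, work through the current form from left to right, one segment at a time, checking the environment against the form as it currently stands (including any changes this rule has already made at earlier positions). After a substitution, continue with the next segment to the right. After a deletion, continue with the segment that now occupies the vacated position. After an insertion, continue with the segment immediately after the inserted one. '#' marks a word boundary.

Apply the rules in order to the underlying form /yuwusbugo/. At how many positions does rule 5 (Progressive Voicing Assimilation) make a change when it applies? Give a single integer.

1 Voicing Between Vowels: no change — [yuwusbugo]
2 Final Obstruent Devoicing: no change — [yuwusbugo]
3 Syncope: [yuwusbugo] → [ywsbgo]
4 Pre-Liquid Lowering: no change — [ywsbgo]
5 Progressive Voicing Assimilation: [ywsbgo] → [ywspko]
Rule 5 changed 2 position(s).

2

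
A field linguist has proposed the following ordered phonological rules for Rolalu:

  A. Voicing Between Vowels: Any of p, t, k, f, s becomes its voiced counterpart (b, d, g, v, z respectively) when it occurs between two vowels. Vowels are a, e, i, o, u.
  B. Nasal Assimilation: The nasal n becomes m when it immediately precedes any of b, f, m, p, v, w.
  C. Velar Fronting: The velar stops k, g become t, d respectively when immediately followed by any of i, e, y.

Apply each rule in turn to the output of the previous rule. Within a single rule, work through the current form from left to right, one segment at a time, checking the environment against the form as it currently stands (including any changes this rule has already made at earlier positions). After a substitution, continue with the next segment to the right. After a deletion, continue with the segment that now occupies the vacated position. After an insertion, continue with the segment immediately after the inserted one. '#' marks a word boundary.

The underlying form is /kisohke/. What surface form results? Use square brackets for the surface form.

A Voicing Between Vowels: [kisohke] → [kizohke]
B Nasal Assimilation: no change — [kizohke]
C Velar Fronting: [kizohke] → [tizohte]

[tizohte]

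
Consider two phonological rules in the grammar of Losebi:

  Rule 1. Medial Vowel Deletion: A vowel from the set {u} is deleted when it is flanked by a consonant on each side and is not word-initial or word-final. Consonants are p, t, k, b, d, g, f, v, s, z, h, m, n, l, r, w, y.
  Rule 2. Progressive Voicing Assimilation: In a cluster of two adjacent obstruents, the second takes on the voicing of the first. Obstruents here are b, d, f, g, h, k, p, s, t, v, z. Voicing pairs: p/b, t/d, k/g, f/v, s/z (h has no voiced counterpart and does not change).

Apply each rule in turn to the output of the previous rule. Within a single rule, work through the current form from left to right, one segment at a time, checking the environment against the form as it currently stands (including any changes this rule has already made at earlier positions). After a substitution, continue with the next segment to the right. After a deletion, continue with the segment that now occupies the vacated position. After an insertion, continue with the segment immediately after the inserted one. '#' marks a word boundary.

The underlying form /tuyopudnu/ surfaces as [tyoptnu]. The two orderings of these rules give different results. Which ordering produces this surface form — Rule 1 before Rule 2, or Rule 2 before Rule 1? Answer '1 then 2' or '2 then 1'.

Order 1 then 2:
  1 Medial Vowel Deletion: [tuyopudnu] → [tyopdnu]
  2 Progressive Voicing Assimilation: [tyopdnu] → [tyoptnu]
  result: [tyoptnu]
Order 2 then 1:
  2 Progressive Voicing Assimilation: no change — [tuyopudnu]
  1 Medial Vowel Deletion: [tuyopudnu] → [tyopdnu]
  result: [tyopdnu]

1 then 2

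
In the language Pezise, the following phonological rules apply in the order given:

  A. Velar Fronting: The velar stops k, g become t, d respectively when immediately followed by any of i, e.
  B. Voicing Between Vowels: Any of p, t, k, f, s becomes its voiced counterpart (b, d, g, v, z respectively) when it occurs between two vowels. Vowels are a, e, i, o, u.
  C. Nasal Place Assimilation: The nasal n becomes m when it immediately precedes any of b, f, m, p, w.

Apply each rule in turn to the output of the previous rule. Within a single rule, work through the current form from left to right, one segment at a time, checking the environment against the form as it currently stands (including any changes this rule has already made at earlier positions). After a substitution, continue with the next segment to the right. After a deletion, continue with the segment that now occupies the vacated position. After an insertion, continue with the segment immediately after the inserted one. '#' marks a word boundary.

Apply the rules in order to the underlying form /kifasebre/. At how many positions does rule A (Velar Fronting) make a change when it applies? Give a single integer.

1

A Velar Fronting: [kifasebre] → [tifasebre]
B Voicing Between Vowels: [tifasebre] → [tivazebre]
C Nasal Place Assimilation: no change — [tivazebre]
Rule A changed 1 position(s).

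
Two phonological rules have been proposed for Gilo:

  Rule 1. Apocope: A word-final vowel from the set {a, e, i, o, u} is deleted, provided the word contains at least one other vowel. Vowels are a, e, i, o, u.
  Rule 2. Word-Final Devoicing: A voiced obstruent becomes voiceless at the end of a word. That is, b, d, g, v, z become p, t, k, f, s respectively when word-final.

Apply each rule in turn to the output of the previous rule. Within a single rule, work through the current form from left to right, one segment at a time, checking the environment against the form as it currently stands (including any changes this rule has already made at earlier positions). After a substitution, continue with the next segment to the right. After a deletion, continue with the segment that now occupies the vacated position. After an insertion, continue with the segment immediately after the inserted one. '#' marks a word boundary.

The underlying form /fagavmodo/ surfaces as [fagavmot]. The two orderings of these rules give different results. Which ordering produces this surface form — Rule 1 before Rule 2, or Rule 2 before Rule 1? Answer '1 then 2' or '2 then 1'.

1 then 2

Order 1 then 2:
  1 Apocope: [fagavmodo] → [fagavmod]
  2 Word-Final Devoicing: [fagavmod] → [fagavmot]
  result: [fagavmot]
Order 2 then 1:
  2 Word-Final Devoicing: no change — [fagavmodo]
  1 Apocope: [fagavmodo] → [fagavmod]
  result: [fagavmod]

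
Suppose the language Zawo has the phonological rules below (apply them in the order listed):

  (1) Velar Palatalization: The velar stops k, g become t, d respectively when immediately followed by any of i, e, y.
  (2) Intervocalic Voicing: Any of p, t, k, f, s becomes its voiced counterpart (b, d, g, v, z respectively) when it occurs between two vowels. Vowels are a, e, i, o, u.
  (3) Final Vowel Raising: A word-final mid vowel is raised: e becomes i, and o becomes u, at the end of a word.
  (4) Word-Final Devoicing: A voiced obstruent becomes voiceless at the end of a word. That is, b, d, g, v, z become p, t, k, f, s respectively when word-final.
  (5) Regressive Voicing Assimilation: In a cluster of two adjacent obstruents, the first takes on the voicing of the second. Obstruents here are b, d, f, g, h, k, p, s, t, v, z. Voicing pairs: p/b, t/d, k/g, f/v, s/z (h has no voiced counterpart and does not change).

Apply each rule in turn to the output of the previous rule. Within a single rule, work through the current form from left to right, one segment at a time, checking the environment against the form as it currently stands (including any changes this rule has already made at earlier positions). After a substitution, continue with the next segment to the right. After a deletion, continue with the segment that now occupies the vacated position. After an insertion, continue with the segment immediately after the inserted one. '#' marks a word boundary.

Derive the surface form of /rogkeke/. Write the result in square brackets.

(1) Velar Palatalization: [rogkeke] → [rogtete]
(2) Intervocalic Voicing: [rogtete] → [rogtede]
(3) Final Vowel Raising: [rogtede] → [rogtedi]
(4) Word-Final Devoicing: no change — [rogtedi]
(5) Regressive Voicing Assimilation: [rogtedi] → [roktedi]

[roktedi]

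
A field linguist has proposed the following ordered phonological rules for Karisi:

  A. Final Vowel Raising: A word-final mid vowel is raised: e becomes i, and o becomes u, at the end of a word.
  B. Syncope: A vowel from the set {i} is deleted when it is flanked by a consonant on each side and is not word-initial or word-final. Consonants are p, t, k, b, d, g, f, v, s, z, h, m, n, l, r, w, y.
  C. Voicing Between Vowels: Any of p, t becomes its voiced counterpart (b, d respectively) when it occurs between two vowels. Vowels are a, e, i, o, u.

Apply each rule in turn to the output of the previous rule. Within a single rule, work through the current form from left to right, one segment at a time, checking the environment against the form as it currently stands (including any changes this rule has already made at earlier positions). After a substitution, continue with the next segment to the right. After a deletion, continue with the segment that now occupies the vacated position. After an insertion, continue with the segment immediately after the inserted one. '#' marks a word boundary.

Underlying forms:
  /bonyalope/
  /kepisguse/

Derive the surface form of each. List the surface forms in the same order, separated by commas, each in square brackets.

/bonyalope/:
  A Final Vowel Raising: [bonyalope] → [bonyalopi]
  B Syncope: no change — [bonyalopi]
  C Voicing Between Vowels: [bonyalopi] → [bonyalobi]
/kepisguse/:
  A Final Vowel Raising: [kepisguse] → [kepisgusi]
  B Syncope: [kepisgusi] → [kepsgusi]
  C Voicing Between Vowels: no change — [kepsgusi]

[bonyalobi], [kepsgusi]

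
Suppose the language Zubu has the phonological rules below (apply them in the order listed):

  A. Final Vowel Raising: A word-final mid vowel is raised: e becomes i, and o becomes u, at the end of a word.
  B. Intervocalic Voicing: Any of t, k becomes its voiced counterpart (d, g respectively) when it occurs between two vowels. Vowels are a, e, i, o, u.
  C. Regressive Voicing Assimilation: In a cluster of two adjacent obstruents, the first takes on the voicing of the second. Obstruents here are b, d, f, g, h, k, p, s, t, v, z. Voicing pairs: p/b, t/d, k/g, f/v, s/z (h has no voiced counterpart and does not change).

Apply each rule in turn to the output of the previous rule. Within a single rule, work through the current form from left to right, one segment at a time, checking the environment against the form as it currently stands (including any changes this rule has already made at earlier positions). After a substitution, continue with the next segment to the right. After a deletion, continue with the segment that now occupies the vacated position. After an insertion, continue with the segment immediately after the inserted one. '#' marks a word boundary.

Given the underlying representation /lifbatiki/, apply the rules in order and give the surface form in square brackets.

[livbadigi]

A Final Vowel Raising: no change — [lifbatiki]
B Intervocalic Voicing: [lifbatiki] → [lifbadigi]
C Regressive Voicing Assimilation: [lifbadigi] → [livbadigi]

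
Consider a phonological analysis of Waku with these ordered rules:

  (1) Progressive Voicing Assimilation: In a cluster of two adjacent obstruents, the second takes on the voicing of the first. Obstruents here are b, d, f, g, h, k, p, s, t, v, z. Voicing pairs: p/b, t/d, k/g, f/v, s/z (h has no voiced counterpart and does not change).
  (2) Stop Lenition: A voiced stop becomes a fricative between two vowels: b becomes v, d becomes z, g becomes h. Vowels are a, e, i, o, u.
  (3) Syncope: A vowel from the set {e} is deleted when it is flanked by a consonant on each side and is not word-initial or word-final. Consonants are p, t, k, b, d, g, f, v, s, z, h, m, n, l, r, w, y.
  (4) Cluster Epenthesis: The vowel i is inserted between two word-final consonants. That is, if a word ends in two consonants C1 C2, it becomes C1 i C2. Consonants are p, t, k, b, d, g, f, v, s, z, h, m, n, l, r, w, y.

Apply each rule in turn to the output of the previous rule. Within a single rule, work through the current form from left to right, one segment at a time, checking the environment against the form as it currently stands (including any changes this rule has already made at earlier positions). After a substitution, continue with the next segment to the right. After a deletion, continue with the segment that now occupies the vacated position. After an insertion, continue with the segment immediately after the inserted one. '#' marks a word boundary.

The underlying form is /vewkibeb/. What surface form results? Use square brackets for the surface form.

(1) Progressive Voicing Assimilation: no change — [vewkibeb]
(2) Stop Lenition: [vewkibeb] → [vewkiveb]
(3) Syncope: [vewkiveb] → [vwkivb]
(4) Cluster Epenthesis: [vwkivb] → [vwkivib]

[vwkivib]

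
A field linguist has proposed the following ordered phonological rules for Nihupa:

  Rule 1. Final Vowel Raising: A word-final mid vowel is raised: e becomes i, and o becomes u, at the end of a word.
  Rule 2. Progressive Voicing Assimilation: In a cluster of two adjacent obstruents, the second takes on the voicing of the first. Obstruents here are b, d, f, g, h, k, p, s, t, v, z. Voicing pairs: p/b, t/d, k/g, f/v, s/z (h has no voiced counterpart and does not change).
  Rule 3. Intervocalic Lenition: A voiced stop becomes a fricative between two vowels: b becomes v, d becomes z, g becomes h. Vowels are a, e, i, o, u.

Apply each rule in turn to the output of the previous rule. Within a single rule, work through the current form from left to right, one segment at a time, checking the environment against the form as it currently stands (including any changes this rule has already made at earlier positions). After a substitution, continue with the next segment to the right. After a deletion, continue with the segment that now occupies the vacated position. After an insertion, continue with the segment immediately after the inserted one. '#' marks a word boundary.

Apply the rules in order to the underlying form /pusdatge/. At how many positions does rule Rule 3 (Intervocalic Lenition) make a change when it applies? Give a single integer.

0

Rule 1 Final Vowel Raising: [pusdatge] → [pusdatgi]
Rule 2 Progressive Voicing Assimilation: [pusdatgi] → [pustatki]
Rule 3 Intervocalic Lenition: no change — [pustatki]
Rule Rule 3 changed 0 position(s).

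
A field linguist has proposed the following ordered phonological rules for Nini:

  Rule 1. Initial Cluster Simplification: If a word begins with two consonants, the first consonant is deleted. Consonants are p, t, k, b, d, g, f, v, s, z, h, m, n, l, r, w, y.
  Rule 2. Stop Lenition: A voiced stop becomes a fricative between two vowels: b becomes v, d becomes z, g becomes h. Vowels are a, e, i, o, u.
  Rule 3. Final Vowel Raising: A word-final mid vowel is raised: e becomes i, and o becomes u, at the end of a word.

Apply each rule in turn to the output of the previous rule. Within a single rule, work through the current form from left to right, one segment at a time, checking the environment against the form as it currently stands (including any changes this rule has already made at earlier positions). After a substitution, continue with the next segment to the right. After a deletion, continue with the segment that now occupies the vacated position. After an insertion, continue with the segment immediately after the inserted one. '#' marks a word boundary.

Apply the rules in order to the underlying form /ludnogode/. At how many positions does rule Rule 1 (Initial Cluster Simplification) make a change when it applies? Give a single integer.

Rule 1 Initial Cluster Simplification: no change — [ludnogode]
Rule 2 Stop Lenition: [ludnogode] → [ludnohoze]
Rule 3 Final Vowel Raising: [ludnohoze] → [ludnohozi]
Rule Rule 1 changed 0 position(s).

0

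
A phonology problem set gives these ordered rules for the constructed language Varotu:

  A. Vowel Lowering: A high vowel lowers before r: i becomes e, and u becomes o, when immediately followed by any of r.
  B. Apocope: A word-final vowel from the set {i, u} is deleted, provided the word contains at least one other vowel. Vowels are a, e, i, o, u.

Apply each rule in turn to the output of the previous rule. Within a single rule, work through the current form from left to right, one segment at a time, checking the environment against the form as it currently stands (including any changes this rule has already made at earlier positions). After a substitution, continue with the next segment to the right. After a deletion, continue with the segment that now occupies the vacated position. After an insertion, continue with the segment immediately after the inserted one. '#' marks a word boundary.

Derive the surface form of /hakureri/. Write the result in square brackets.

A Vowel Lowering: [hakureri] → [hakoreri]
B Apocope: [hakoreri] → [hakorer]

[hakorer]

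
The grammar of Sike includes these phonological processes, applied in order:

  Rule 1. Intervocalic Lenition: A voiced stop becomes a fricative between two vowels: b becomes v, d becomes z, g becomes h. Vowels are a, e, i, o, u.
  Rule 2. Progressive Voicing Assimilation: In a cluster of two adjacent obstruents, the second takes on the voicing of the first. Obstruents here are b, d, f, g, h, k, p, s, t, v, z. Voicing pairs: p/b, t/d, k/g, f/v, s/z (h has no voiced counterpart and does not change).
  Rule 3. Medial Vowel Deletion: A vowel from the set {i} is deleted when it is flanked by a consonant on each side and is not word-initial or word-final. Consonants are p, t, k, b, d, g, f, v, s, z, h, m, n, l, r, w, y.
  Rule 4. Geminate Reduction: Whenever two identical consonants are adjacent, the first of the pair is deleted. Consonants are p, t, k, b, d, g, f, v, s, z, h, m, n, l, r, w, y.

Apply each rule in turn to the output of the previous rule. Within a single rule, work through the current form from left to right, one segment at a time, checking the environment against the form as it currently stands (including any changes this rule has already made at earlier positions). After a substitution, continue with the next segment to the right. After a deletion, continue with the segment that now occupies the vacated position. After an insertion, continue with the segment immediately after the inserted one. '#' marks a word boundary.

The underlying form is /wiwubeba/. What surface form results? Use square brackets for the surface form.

[wuveva]

Rule 1 Intervocalic Lenition: [wiwubeba] → [wiwuveva]
Rule 2 Progressive Voicing Assimilation: no change — [wiwuveva]
Rule 3 Medial Vowel Deletion: [wiwuveva] → [wwuveva]
Rule 4 Geminate Reduction: [wwuveva] → [wuveva]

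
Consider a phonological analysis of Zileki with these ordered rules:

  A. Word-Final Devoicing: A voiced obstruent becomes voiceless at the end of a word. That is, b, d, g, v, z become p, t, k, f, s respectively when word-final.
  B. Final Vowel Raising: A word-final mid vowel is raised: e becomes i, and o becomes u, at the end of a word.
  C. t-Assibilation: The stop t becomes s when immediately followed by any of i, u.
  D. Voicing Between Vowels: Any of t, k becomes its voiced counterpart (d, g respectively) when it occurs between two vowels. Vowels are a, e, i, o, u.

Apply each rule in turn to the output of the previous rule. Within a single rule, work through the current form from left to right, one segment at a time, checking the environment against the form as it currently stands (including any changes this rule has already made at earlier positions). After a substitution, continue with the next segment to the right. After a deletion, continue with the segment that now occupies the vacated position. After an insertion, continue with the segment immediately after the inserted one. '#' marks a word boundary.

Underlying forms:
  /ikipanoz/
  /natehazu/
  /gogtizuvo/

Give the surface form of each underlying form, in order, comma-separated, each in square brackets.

/ikipanoz/:
  A Word-Final Devoicing: [ikipanoz] → [ikipanos]
  B Final Vowel Raising: no change — [ikipanos]
  C t-Assibilation: no change — [ikipanos]
  D Voicing Between Vowels: [ikipanos] → [igipanos]
/natehazu/:
  A Word-Final Devoicing: no change — [natehazu]
  B Final Vowel Raising: no change — [natehazu]
  C t-Assibilation: no change — [natehazu]
  D Voicing Between Vowels: [natehazu] → [nadehazu]
/gogtizuvo/:
  A Word-Final Devoicing: no change — [gogtizuvo]
  B Final Vowel Raising: [gogtizuvo] → [gogtizuvu]
  C t-Assibilation: [gogtizuvu] → [gogsizuvu]
  D Voicing Between Vowels: no change — [gogsizuvu]

[igipanos], [nadehazu], [gogsizuvu]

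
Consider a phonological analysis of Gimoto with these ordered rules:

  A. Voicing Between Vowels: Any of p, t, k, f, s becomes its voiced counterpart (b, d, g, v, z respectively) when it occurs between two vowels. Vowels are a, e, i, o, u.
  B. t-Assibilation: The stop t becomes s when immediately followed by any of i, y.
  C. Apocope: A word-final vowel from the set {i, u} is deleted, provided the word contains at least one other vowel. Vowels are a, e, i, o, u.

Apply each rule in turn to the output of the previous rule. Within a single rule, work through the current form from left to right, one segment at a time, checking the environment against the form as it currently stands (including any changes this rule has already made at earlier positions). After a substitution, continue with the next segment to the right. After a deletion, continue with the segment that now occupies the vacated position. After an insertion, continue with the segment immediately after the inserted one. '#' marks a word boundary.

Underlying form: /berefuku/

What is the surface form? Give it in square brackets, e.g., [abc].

A Voicing Between Vowels: [berefuku] → [berevugu]
B t-Assibilation: no change — [berevugu]
C Apocope: [berevugu] → [berevug]

[berevug]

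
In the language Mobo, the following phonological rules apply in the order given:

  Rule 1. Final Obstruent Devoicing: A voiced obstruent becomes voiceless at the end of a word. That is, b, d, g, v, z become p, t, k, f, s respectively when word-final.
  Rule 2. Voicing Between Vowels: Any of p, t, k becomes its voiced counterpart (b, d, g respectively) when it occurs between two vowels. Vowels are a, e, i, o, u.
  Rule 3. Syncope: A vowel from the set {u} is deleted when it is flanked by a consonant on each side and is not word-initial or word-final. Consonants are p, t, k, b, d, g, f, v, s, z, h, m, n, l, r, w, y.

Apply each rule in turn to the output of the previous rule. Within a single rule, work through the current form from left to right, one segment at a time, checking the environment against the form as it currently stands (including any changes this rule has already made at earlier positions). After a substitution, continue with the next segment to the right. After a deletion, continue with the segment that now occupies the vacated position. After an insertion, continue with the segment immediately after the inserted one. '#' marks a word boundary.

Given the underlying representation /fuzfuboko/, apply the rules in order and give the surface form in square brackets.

[fzfbogo]

Rule 1 Final Obstruent Devoicing: no change — [fuzfuboko]
Rule 2 Voicing Between Vowels: [fuzfuboko] → [fuzfubogo]
Rule 3 Syncope: [fuzfubogo] → [fzfbogo]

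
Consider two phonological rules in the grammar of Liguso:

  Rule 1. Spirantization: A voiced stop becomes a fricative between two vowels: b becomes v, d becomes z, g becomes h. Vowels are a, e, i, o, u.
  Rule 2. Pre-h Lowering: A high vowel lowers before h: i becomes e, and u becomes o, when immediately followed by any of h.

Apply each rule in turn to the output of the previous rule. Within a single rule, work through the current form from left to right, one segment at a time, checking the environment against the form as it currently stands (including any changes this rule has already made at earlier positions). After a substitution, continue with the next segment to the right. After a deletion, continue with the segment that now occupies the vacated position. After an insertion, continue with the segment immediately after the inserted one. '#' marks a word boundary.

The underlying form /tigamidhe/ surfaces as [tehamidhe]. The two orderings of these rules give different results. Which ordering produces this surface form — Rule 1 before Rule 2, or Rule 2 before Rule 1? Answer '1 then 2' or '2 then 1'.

Order 1 then 2:
  1 Spirantization: [tigamidhe] → [tihamidhe]
  2 Pre-h Lowering: [tihamidhe] → [tehamidhe]
  result: [tehamidhe]
Order 2 then 1:
  2 Pre-h Lowering: no change — [tigamidhe]
  1 Spirantization: [tigamidhe] → [tihamidhe]
  result: [tihamidhe]

1 then 2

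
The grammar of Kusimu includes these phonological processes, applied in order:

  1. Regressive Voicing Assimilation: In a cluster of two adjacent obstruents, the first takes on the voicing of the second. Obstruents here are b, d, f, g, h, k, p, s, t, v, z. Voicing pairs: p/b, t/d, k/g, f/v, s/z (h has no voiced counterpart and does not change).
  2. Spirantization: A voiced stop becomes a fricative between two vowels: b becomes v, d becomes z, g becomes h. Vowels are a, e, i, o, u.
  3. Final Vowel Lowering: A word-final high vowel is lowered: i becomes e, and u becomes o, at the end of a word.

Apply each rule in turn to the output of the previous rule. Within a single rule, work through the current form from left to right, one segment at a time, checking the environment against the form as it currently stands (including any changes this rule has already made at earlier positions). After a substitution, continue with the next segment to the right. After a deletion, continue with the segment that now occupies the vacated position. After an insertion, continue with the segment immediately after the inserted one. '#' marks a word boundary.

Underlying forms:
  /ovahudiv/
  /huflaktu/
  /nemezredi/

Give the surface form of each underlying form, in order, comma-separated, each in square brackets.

/ovahudiv/:
  1 Regressive Voicing Assimilation: no change — [ovahudiv]
  2 Spirantization: [ovahudiv] → [ovahuziv]
  3 Final Vowel Lowering: no change — [ovahuziv]
/huflaktu/:
  1 Regressive Voicing Assimilation: no change — [huflaktu]
  2 Spirantization: no change — [huflaktu]
  3 Final Vowel Lowering: [huflaktu] → [huflakto]
/nemezredi/:
  1 Regressive Voicing Assimilation: no change — [nemezredi]
  2 Spirantization: [nemezredi] → [nemezrezi]
  3 Final Vowel Lowering: [nemezrezi] → [nemezreze]

[ovahuziv], [huflakto], [nemezreze]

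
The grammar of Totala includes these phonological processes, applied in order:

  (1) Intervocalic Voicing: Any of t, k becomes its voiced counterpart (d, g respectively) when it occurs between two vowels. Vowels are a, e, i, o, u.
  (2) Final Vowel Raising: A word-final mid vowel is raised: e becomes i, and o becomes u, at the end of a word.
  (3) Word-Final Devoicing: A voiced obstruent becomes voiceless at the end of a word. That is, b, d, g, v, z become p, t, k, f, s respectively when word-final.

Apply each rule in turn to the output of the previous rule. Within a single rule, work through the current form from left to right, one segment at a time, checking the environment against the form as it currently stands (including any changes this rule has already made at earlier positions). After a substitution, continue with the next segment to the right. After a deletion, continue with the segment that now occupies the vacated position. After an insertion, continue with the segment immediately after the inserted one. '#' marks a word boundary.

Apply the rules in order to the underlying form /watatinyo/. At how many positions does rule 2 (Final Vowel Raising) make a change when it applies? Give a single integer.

(1) Intervocalic Voicing: [watatinyo] → [wadadinyo]
(2) Final Vowel Raising: [wadadinyo] → [wadadinyu]
(3) Word-Final Devoicing: no change — [wadadinyu]
Rule 2 changed 1 position(s).

1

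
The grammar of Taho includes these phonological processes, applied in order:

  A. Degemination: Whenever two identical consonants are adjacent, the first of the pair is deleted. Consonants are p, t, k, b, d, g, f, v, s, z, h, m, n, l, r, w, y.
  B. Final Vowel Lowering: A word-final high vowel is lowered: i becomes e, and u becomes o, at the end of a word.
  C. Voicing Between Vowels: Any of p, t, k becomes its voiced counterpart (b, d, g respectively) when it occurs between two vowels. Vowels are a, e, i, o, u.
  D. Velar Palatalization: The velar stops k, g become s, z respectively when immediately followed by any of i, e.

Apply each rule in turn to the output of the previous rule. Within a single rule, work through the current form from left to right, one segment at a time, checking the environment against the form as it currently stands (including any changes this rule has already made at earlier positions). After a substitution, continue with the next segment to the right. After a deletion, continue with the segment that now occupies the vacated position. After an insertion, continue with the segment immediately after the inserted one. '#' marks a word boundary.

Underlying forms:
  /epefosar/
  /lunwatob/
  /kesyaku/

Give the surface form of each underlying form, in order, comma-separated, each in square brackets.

/epefosar/:
  A Degemination: no change — [epefosar]
  B Final Vowel Lowering: no change — [epefosar]
  C Voicing Between Vowels: [epefosar] → [ebefosar]
  D Velar Palatalization: no change — [ebefosar]
/lunwatob/:
  A Degemination: no change — [lunwatob]
  B Final Vowel Lowering: no change — [lunwatob]
  C Voicing Between Vowels: [lunwatob] → [lunwadob]
  D Velar Palatalization: no change — [lunwadob]
/kesyaku/:
  A Degemination: no change — [kesyaku]
  B Final Vowel Lowering: [kesyaku] → [kesyako]
  C Voicing Between Vowels: [kesyako] → [kesyago]
  D Velar Palatalization: [kesyago] → [sesyago]

[ebefosar], [lunwadob], [sesyago]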